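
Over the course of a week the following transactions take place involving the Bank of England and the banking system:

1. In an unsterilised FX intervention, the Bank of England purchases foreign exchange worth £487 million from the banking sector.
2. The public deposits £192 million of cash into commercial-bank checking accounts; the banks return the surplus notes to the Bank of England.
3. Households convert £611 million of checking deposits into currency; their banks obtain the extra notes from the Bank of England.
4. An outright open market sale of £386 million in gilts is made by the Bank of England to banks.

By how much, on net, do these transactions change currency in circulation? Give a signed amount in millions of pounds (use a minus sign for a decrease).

+£419 million

FX purchase £487 million: no currency enters or leaves circulation → 0.
Currency deposit £192 million: notes return to the central bank → −£192M.
Currency withdrawal £611 million: notes leave the central bank → +£611M.
OMO sale (to banks) £386 million: no currency enters or leaves circulation → 0.
Net: 0 − 192 + 611 + 0 = +£419 million.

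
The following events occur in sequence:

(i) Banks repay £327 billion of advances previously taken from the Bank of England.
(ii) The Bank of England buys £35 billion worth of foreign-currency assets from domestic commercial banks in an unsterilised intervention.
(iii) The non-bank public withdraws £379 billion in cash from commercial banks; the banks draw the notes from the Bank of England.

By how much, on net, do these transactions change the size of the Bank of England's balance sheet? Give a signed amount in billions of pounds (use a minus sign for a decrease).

-£292 billion

Discount-window repayment £327 billion: a Bank of England asset is shed → −£327B.
FX purchase £35 billion: a Bank of England asset is acquired → +£35B.
Currency withdrawal £379 billion: only the composition of liabilities changes → 0.
Net: −327 + 35 + 0 = -£292 billion.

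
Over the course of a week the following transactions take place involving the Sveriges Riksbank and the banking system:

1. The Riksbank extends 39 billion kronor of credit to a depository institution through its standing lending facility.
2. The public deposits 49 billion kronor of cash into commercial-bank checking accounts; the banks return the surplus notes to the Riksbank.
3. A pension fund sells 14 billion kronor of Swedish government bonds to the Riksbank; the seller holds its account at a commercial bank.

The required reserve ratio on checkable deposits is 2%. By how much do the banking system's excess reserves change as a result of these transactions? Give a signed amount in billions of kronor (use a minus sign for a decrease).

+100.74 billion

Discount-window loan 39 billion kronor: reserves +39B, deposits 0.
Currency deposit 49 billion kronor: reserves +49B, deposits +49B.
Asset purchase (from non-banks) 14 billion kronor: reserves +14B, deposits +14B.
Totals: Δreserves = +102B, Δdeposits = +63B.
Δrequired reserves = 2% × +63B = +1.26B.
Δexcess reserves = Δreserves − Δrequired = +102B − (+1.26B) = +100.74 billion.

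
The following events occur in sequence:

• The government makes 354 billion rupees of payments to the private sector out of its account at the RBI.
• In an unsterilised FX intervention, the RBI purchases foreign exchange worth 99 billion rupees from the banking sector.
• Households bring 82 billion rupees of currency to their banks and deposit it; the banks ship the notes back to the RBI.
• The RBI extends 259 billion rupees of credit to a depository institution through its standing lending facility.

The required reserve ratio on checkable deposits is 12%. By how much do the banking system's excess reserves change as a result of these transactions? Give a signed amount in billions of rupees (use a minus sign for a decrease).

Government spending 354 billion rupees: reserves +354B, deposits +354B.
FX purchase 99 billion rupees: reserves +99B, deposits 0.
Currency deposit 82 billion rupees: reserves +82B, deposits +82B.
Discount-window loan 259 billion rupees: reserves +259B, deposits 0.
Totals: Δreserves = +794B, Δdeposits = +436B.
Δrequired reserves = 12% × +436B = +52.32B.
Δexcess reserves = Δreserves − Δrequired = +794B − (+52.32B) = +741.68 billion.

+741.68 billion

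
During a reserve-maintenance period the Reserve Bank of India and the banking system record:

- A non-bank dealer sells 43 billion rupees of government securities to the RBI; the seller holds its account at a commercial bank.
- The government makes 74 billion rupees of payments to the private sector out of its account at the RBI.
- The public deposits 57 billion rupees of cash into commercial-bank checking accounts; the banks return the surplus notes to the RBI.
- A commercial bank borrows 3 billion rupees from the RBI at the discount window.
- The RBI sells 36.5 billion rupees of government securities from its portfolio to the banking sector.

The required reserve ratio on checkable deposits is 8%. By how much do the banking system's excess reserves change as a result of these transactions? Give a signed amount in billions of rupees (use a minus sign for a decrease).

Asset purchase (from non-banks) 43 billion rupees: reserves +43B, deposits +43B.
Government spending 74 billion rupees: reserves +74B, deposits +74B.
Currency deposit 57 billion rupees: reserves +57B, deposits +57B.
Discount-window loan 3 billion rupees: reserves +3B, deposits 0.
OMO sale (to banks) 36.5 billion rupees: reserves −36.5B, deposits 0.
Totals: Δreserves = +140.5B, Δdeposits = +174B.
Δrequired reserves = 8% × +174B = +13.92B.
Δexcess reserves = Δreserves − Δrequired = +140.5B − (+13.92B) = +126.58 billion.

+126.58 billion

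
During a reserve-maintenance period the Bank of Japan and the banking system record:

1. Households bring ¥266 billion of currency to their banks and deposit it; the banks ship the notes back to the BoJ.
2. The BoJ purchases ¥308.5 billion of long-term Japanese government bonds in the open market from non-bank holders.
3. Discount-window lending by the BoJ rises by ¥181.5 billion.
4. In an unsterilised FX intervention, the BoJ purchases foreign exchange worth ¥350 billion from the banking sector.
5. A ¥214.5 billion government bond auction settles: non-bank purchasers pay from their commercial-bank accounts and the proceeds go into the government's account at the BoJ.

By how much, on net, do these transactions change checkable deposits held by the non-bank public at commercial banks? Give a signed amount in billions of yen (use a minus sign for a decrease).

+¥360 billion

BoJ balance sheet:
  Assets:      Securities +¥308.5B, Loans to banks +¥181.5B, Foreign assets +¥350B
  Liabilities: Bank reserves +¥891.5B, Currency in circulation −¥266B, Government deposits +¥214.5B
Commercial banking system:
  Assets:      Reserves at CB +¥891.5B, Foreign assets −¥350B
  Liabilities: Checkable deposits +¥360B, Borrowings from CB +¥181.5B
So the change in checkable deposits held by the non-bank public at commercial banks is +¥360 billion.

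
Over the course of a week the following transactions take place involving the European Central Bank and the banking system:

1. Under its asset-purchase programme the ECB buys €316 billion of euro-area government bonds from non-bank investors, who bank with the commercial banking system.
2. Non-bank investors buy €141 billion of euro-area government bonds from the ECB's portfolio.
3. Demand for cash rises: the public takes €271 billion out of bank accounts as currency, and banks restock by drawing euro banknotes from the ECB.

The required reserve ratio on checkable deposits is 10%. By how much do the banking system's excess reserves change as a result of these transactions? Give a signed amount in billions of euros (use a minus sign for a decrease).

-€86.4 billion

Asset purchase (from non-banks) €316 billion: reserves +€316B, deposits +€316B.
Asset sale (to non-banks) €141 billion: reserves −€141B, deposits −€141B.
Currency withdrawal €271 billion: reserves −€271B, deposits −€271B.
Totals: Δreserves = −€96B, Δdeposits = −€96B.
Δrequired reserves = 10% × −€96B = −€9.6B.
Δexcess reserves = Δreserves − Δrequired = −€96B − (−€9.6B) = -€86.4 billion.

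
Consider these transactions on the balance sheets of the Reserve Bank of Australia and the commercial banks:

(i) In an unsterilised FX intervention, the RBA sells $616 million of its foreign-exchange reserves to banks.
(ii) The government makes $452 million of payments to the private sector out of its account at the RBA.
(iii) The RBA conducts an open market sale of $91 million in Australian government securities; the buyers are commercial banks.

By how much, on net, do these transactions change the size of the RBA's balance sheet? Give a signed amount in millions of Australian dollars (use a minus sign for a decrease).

FX sale $616 million: an RBA asset is shed → −$616M.
Government spending $452 million: only the composition of liabilities changes → 0.
OMO sale (to banks) $91 million: an RBA asset is shed → −$91M.
Net: −616 + 0 − 91 = -$707 million.

-$707 million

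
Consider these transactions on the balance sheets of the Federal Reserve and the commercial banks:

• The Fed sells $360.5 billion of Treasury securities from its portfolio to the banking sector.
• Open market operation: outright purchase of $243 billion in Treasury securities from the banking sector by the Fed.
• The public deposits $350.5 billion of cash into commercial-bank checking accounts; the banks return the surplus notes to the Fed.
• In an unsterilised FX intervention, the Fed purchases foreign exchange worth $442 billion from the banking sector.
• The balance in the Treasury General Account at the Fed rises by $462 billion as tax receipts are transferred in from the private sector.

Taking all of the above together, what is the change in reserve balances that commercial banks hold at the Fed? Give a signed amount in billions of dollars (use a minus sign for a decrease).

+$213 billion

Fed balance sheet:
  Assets:      Securities −$117.5B, Foreign assets +$442B
  Liabilities: Bank reserves +$213B, Currency in circulation −$350.5B, Government deposits +$462B
So the change in reserve balances that commercial banks hold at the Fed is +$213 billion.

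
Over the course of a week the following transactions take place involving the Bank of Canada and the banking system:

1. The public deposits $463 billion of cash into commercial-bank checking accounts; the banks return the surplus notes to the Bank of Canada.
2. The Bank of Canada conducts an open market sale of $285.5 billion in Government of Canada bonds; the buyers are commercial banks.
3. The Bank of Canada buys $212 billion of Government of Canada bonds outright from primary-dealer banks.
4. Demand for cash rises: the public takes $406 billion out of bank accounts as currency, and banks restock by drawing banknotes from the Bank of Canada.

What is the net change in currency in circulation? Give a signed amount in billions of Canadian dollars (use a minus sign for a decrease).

-$57 billion

Bank of Canada balance sheet:
  Assets:      Securities −$73.5B
  Liabilities: Bank reserves −$16.5B, Currency in circulation −$57B
Commercial banking system:
  Assets:      Reserves at CB −$16.5B, Securities +$73.5B
  Liabilities: Checkable deposits +$57B
So the change in currency in circulation is -$57 billion.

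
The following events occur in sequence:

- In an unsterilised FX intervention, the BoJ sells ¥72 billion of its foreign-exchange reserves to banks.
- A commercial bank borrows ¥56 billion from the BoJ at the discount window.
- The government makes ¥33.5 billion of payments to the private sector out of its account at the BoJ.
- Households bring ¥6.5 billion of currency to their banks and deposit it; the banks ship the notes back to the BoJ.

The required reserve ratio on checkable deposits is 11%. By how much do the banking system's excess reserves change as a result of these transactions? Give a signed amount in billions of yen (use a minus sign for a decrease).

+¥19.6 billion

FX sale ¥72 billion: reserves −¥72B, deposits 0.
Discount-window loan ¥56 billion: reserves +¥56B, deposits 0.
Government spending ¥33.5 billion: reserves +¥33.5B, deposits +¥33.5B.
Currency deposit ¥6.5 billion: reserves +¥6.5B, deposits +¥6.5B.
Totals: Δreserves = +¥24B, Δdeposits = +¥40B.
Δrequired reserves = 11% × +¥40B = +¥4.4B.
Δexcess reserves = Δreserves − Δrequired = +¥24B − (+¥4.4B) = +¥19.6 billion.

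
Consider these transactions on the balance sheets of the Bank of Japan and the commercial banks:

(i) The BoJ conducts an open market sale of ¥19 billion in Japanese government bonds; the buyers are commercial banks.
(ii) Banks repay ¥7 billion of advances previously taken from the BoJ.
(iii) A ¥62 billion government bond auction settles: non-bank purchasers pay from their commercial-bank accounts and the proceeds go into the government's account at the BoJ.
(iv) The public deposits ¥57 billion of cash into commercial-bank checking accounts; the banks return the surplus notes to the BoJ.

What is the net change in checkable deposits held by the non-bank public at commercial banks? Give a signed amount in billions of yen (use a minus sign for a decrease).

BoJ balance sheet:
  Assets:      Securities −¥19B, Loans to banks −¥7B
  Liabilities: Bank reserves −¥31B, Currency in circulation −¥57B, Government deposits +¥62B
Commercial banking system:
  Assets:      Reserves at CB −¥31B, Securities +¥19B
  Liabilities: Checkable deposits −¥5B, Borrowings from CB −¥7B
So the change in checkable deposits held by the non-bank public at commercial banks is -¥5 billion.

-¥5 billion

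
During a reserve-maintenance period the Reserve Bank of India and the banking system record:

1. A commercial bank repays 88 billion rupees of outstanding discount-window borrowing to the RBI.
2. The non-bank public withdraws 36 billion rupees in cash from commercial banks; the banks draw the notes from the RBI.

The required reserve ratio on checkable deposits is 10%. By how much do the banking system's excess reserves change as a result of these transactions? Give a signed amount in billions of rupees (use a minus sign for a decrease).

-120.4 billion

Discount-window repayment 88 billion rupees: reserves −88B, deposits 0.
Currency withdrawal 36 billion rupees: reserves −36B, deposits −36B.
Totals: Δreserves = −124B, Δdeposits = −36B.
Δrequired reserves = 10% × −36B = −3.6B.
Δexcess reserves = Δreserves − Δrequired = −124B − (−3.6B) = -120.4 billion.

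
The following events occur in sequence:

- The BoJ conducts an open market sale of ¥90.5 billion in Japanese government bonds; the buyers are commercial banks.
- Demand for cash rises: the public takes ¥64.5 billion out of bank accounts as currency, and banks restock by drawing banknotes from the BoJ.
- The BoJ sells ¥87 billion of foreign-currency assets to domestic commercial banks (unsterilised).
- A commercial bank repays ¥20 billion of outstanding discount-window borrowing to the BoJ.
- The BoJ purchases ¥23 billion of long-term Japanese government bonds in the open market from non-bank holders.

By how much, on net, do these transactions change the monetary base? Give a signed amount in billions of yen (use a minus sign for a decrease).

-¥174.5 billion

BoJ balance sheet:
  Assets:      Securities −¥67.5B, Loans to banks −¥20B, Foreign assets −¥87B
  Liabilities: Bank reserves −¥239B, Currency in circulation +¥64.5B
Commercial banking system:
  Assets:      Reserves at CB −¥239B, Securities +¥90.5B, Foreign assets +¥87B
  Liabilities: Checkable deposits −¥41.5B, Borrowings from CB −¥20B
Monetary base = currency + reserves: +¥64.5B + (−¥239B) = -¥174.5 billion.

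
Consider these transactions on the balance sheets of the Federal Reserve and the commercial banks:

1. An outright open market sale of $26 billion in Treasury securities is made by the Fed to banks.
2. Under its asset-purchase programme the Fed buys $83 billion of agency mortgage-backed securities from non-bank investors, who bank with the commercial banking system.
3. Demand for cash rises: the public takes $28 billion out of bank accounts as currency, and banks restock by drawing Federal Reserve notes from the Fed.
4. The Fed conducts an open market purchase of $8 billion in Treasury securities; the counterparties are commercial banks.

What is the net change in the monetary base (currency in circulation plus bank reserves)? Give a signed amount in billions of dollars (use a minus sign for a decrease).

Fed balance sheet:
  Assets:      Securities +$65B
  Liabilities: Bank reserves +$37B, Currency in circulation +$28B
Commercial banking system:
  Assets:      Reserves at CB +$37B, Securities +$18B
  Liabilities: Checkable deposits +$55B
Monetary base = currency + reserves: +$28B + (+$37B) = +$65 billion.

+$65 billion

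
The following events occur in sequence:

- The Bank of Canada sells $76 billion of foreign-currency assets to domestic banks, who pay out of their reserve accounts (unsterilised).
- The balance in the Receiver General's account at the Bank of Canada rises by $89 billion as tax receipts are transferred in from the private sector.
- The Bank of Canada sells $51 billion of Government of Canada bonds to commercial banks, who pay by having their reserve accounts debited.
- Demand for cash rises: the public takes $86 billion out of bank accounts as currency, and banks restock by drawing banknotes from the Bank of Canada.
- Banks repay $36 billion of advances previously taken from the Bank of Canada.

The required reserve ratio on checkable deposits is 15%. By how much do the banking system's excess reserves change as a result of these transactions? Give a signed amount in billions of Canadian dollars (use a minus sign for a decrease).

-$311.75 billion

FX sale $76 billion: reserves −$76B, deposits 0.
Government account inflow $89 billion: reserves −$89B, deposits −$89B.
OMO sale (to banks) $51 billion: reserves −$51B, deposits 0.
Currency withdrawal $86 billion: reserves −$86B, deposits −$86B.
Discount-window repayment $36 billion: reserves −$36B, deposits 0.
Totals: Δreserves = −$338B, Δdeposits = −$175B.
Δrequired reserves = 15% × −$175B = −$26.25B.
Δexcess reserves = Δreserves − Δrequired = −$338B − (−$26.25B) = -$311.75 billion.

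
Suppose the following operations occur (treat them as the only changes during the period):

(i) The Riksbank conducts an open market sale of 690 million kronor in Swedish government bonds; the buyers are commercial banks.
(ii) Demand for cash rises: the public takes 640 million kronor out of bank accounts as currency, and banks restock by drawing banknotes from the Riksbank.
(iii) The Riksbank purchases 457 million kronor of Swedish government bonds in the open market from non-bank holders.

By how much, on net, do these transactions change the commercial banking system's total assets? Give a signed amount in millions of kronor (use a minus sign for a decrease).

-183 million

Riksbank balance sheet:
  Assets:      Securities −233M
  Liabilities: Bank reserves −873M, Currency in circulation +640M
Commercial banking system:
  Assets:      Reserves at CB −873M, Securities +690M
  Liabilities: Checkable deposits −183M
Change in total bank assets = -183 million.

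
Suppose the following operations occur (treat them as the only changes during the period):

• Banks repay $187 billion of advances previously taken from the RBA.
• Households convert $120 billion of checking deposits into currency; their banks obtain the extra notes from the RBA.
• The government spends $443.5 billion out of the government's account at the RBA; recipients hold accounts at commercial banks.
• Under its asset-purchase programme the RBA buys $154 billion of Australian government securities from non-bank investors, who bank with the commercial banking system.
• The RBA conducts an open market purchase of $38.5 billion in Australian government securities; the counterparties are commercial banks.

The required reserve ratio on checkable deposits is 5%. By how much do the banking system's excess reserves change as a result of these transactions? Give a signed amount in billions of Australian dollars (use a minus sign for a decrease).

Discount-window repayment $187 billion: reserves −$187B, deposits 0.
Currency withdrawal $120 billion: reserves −$120B, deposits −$120B.
Government spending $443.5 billion: reserves +$443.5B, deposits +$443.5B.
Asset purchase (from non-banks) $154 billion: reserves +$154B, deposits +$154B.
OMO purchase (from banks) $38.5 billion: reserves +$38.5B, deposits 0.
Totals: Δreserves = +$329B, Δdeposits = +$477.5B.
Δrequired reserves = 5% × +$477.5B = +$23.875B.
Δexcess reserves = Δreserves − Δrequired = +$329B − (+$23.875B) = +$305.125 billion.

+$305.125 billion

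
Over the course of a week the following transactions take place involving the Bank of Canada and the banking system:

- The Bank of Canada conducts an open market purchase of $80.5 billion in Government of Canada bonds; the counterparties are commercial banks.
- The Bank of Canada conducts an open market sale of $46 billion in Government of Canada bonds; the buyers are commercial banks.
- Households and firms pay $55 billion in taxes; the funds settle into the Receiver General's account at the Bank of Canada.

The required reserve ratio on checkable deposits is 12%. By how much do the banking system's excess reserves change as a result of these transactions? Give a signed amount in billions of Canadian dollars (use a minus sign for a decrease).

-$13.9 billion

OMO purchase (from banks) $80.5 billion: reserves +$80.5B, deposits 0.
OMO sale (to banks) $46 billion: reserves −$46B, deposits 0.
Government account inflow $55 billion: reserves −$55B, deposits −$55B.
Totals: Δreserves = −$20.5B, Δdeposits = −$55B.
Δrequired reserves = 12% × −$55B = −$6.6B.
Δexcess reserves = Δreserves − Δrequired = −$20.5B − (−$6.6B) = -$13.9 billion.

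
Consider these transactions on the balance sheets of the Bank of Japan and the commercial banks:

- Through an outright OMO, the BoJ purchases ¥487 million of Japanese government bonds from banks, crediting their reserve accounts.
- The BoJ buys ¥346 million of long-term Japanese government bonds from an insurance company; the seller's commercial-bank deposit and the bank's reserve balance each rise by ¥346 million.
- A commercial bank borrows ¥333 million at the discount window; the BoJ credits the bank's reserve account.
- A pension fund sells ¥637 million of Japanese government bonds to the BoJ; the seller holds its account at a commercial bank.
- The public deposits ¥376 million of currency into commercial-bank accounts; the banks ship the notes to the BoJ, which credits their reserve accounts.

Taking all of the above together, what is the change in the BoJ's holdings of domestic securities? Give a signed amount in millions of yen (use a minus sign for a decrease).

BoJ balance sheet:
  Assets:      Securities +¥1470M, Loans to banks +¥333M
  Liabilities: Bank reserves +¥2179M, Currency in circulation −¥376M
So the change in the BoJ's holdings of domestic securities is +¥1470 million.

+¥1470 million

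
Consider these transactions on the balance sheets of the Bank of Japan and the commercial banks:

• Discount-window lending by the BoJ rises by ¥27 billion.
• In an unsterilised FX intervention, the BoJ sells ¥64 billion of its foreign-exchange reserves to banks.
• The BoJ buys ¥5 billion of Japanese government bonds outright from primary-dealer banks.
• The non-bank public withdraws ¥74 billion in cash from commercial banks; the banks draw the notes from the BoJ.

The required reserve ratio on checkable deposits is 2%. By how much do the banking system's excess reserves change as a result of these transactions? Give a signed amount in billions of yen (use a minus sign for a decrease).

-¥104.52 billion

Discount-window loan ¥27 billion: reserves +¥27B, deposits 0.
FX sale ¥64 billion: reserves −¥64B, deposits 0.
OMO purchase (from banks) ¥5 billion: reserves +¥5B, deposits 0.
Currency withdrawal ¥74 billion: reserves −¥74B, deposits −¥74B.
Totals: Δreserves = −¥106B, Δdeposits = −¥74B.
Δrequired reserves = 2% × −¥74B = −¥1.48B.
Δexcess reserves = Δreserves − Δrequired = −¥106B − (−¥1.48B) = -¥104.52 billion.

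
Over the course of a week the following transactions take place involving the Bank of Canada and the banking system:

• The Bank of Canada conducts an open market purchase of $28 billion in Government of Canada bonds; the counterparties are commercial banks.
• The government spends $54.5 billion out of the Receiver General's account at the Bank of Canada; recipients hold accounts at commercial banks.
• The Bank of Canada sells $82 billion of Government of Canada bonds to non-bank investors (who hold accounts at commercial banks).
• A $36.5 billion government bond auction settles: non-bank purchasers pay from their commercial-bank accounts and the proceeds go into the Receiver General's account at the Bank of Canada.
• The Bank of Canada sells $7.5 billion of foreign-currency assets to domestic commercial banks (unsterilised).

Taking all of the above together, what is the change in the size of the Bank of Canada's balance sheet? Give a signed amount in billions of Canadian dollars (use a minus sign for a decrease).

OMO purchase (from banks) $28 billion: a Bank of Canada asset is acquired → +$28B.
Government spending $54.5 billion: only the composition of liabilities changes → 0.
Asset sale (to non-banks) $82 billion: a Bank of Canada asset is shed → −$82B.
Government account inflow $36.5 billion: only the composition of liabilities changes → 0.
FX sale $7.5 billion: a Bank of Canada asset is shed → −$7.5B.
Net: 28 + 0 − 82 + 0 − 7.5 = -$61.5 billion.

-$61.5 billion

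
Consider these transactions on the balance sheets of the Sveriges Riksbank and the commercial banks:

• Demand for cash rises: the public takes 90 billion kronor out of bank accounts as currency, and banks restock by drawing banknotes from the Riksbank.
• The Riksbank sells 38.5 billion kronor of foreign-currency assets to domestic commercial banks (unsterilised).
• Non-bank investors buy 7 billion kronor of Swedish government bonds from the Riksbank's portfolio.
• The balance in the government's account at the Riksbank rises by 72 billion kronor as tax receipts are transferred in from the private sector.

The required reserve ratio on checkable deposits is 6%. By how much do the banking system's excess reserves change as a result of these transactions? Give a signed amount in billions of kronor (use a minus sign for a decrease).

-197.36 billion

Currency withdrawal 90 billion kronor: reserves −90B, deposits −90B.
FX sale 38.5 billion kronor: reserves −38.5B, deposits 0.
Asset sale (to non-banks) 7 billion kronor: reserves −7B, deposits −7B.
Government account inflow 72 billion kronor: reserves −72B, deposits −72B.
Totals: Δreserves = −207.5B, Δdeposits = −169B.
Δrequired reserves = 6% × −169B = −10.14B.
Δexcess reserves = Δreserves − Δrequired = −207.5B − (−10.14B) = -197.36 billion.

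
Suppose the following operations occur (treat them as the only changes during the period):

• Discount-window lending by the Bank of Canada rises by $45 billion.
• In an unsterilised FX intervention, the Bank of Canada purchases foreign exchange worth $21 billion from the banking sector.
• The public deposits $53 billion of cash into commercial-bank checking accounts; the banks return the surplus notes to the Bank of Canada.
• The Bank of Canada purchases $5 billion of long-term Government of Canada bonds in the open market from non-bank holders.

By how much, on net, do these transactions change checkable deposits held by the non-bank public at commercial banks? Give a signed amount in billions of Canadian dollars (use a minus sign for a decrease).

Bank of Canada balance sheet:
  Assets:      Securities +$5B, Loans to banks +$45B, Foreign assets +$21B
  Liabilities: Bank reserves +$124B, Currency in circulation −$53B
Commercial banking system:
  Assets:      Reserves at CB +$124B, Foreign assets −$21B
  Liabilities: Checkable deposits +$58B, Borrowings from CB +$45B
So the change in checkable deposits held by the non-bank public at commercial banks is +$58 billion.

+$58 billion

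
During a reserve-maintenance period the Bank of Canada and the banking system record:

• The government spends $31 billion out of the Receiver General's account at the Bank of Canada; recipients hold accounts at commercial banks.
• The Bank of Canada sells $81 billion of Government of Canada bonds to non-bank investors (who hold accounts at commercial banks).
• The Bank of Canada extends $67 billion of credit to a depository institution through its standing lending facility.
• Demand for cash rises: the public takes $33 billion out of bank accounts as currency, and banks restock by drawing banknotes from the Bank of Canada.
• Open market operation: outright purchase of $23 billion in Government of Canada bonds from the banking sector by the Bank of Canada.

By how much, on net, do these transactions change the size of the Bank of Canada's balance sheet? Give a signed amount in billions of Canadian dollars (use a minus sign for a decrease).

+$9 billion

Government spending $31 billion: only the composition of liabilities changes → 0.
Asset sale (to non-banks) $81 billion: a Bank of Canada asset is shed → −$81B.
Discount-window loan $67 billion: a Bank of Canada asset is acquired → +$67B.
Currency withdrawal $33 billion: only the composition of liabilities changes → 0.
OMO purchase (from banks) $23 billion: a Bank of Canada asset is acquired → +$23B.
Net: 0 − 81 + 67 + 0 + 23 = +$9 billion.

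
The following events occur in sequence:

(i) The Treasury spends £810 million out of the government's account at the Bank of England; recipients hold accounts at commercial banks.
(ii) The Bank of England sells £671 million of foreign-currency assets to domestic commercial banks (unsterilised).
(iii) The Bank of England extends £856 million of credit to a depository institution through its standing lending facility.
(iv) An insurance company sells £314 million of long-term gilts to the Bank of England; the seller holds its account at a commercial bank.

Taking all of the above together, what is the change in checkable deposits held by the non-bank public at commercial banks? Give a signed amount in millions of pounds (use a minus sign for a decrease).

Bank of England balance sheet:
  Assets:      Securities +£314M, Loans to banks +£856M, Foreign assets −£671M
  Liabilities: Bank reserves +£1309M, Government deposits −£810M
Commercial banking system:
  Assets:      Reserves at CB +£1309M, Foreign assets +£671M
  Liabilities: Checkable deposits +£1124M, Borrowings from CB +£856M
So the change in checkable deposits held by the non-bank public at commercial banks is +£1124 million.

+£1124 million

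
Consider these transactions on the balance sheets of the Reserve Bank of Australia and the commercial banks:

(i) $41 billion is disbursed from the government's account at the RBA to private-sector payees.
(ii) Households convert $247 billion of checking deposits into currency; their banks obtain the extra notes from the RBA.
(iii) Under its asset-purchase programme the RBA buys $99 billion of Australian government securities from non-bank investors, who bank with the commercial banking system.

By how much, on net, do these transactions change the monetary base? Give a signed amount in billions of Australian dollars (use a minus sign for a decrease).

+$140 billion

Government spending $41 billion: a non-base liability converts back to reserves → +$41B.
Currency withdrawal $247 billion: just a shift between currency and reserves — both are base money → 0.
Asset purchase (from non-banks) $99 billion: RBA balance sheet expands → +$99B.
Net: 41 + 0 + 99 = +$140 billion.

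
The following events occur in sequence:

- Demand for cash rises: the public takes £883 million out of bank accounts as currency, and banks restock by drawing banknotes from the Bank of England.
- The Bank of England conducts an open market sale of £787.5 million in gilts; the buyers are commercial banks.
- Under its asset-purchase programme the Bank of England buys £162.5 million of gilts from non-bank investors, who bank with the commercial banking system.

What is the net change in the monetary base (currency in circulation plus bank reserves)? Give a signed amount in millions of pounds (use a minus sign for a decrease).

-£625 million

Bank of England balance sheet:
  Assets:      Securities −£625M
  Liabilities: Bank reserves −£1508M, Currency in circulation +£883M
Monetary base = currency + reserves: +£883M + (−£1508M) = -£625 million.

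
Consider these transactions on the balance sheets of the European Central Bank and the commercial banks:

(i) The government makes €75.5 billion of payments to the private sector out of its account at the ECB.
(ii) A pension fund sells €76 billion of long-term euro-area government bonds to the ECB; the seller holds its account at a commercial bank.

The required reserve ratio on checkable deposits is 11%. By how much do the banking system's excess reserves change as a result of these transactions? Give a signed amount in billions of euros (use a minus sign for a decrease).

+€134.835 billion

Government spending €75.5 billion: reserves +€75.5B, deposits +€75.5B.
Asset purchase (from non-banks) €76 billion: reserves +€76B, deposits +€76B.
Totals: Δreserves = +€151.5B, Δdeposits = +€151.5B.
Δrequired reserves = 11% × +€151.5B = +€16.665B.
Δexcess reserves = Δreserves − Δrequired = +€151.5B − (+€16.665B) = +€134.835 billion.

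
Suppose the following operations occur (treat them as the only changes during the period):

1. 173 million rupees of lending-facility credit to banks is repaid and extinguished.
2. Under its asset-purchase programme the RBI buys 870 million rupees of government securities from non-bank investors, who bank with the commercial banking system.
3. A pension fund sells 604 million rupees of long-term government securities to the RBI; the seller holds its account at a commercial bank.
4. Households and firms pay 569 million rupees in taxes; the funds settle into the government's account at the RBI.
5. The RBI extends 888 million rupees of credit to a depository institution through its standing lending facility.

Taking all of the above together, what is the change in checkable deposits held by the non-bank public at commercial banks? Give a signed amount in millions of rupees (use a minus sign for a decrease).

Discount-window repayment 173 million rupees: the counterparty is a bank, so public deposits are unchanged → 0.
Asset purchase (from non-banks) 870 million rupees: non-bank counterparties' bank balances rise → +870M.
Asset purchase (from non-banks) 604 million rupees: non-bank counterparties' bank balances rise → +604M.
Government account inflow 569 million rupees: non-bank counterparties' bank balances fall → −569M.
Discount-window loan 888 million rupees: the counterparty is a bank, so public deposits are unchanged → 0.
Net: 0 + 870 + 604 − 569 + 0 = +905 million.

+905 million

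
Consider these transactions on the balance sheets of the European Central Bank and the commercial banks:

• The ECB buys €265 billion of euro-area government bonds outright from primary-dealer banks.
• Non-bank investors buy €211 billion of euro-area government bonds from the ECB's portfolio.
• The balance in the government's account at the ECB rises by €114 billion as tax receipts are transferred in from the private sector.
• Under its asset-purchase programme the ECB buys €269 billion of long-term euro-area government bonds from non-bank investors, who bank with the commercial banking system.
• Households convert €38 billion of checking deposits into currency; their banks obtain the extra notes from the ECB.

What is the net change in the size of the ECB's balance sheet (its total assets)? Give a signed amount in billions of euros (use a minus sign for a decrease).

OMO purchase (from banks) €265 billion: an ECB asset is acquired → +€265B.
Asset sale (to non-banks) €211 billion: an ECB asset is shed → −€211B.
Government account inflow €114 billion: only the composition of liabilities changes → 0.
Asset purchase (from non-banks) €269 billion: an ECB asset is acquired → +€269B.
Currency withdrawal €38 billion: only the composition of liabilities changes → 0.
Net: 265 − 211 + 0 + 269 + 0 = +€323 billion.

+€323 billion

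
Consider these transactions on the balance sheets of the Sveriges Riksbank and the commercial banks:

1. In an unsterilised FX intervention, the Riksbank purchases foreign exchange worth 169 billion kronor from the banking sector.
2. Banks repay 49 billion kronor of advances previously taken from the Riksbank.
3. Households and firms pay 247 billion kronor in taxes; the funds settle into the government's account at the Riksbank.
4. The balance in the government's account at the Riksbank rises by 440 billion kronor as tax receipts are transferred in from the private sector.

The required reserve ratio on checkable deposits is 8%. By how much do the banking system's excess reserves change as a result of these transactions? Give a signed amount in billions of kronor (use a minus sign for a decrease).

-512.04 billion

FX purchase 169 billion kronor: reserves +169B, deposits 0.
Discount-window repayment 49 billion kronor: reserves −49B, deposits 0.
Government account inflow 247 billion kronor: reserves −247B, deposits −247B.
Government account inflow 440 billion kronor: reserves −440B, deposits −440B.
Totals: Δreserves = −567B, Δdeposits = −687B.
Δrequired reserves = 8% × −687B = −54.96B.
Δexcess reserves = Δreserves − Δrequired = −567B − (−54.96B) = -512.04 billion.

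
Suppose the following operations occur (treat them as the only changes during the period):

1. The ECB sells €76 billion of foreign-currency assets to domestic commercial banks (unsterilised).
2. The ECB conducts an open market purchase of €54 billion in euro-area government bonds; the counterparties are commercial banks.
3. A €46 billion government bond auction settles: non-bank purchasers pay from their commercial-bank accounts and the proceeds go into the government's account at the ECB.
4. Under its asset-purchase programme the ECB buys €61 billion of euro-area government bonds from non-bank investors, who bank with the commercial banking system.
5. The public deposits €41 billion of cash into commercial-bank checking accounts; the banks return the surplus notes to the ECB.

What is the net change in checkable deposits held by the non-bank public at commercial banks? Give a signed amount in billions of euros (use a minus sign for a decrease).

+€56 billion

FX sale €76 billion: the counterparty is a bank, so public deposits are unchanged → 0.
OMO purchase (from banks) €54 billion: the counterparty is a bank, so public deposits are unchanged → 0.
Government account inflow €46 billion: non-bank counterparties' bank balances fall → −€46B.
Asset purchase (from non-banks) €61 billion: non-bank counterparties' bank balances rise → +€61B.
Currency deposit €41 billion: non-bank counterparties' bank balances rise → +€41B.
Net: 0 + 0 − 46 + 61 + 41 = +€56 billion.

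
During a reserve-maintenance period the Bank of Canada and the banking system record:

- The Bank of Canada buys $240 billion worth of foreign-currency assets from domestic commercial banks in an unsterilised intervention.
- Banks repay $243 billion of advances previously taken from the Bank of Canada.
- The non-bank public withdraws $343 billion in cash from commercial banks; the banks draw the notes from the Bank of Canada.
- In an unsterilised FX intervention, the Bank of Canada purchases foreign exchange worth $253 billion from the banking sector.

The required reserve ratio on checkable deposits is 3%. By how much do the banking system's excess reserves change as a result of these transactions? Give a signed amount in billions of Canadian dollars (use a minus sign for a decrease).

FX purchase $240 billion: reserves +$240B, deposits 0.
Discount-window repayment $243 billion: reserves −$243B, deposits 0.
Currency withdrawal $343 billion: reserves −$343B, deposits −$343B.
FX purchase $253 billion: reserves +$253B, deposits 0.
Totals: Δreserves = −$93B, Δdeposits = −$343B.
Δrequired reserves = 3% × −$343B = −$10.29B.
Δexcess reserves = Δreserves − Δrequired = −$93B − (−$10.29B) = -$82.71 billion.

-$82.71 billion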